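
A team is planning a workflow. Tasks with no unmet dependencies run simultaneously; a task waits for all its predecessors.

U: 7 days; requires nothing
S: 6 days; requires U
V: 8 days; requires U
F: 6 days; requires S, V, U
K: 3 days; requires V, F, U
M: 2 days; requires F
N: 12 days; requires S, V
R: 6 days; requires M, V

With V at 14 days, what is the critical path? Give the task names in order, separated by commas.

U, V, F, M, R

The binding path is U→V→F→M→R = 7+8+6+2+6 = 29; finish at 29 days.
Since V is critical, the +6 change carries straight to that chain (now 35 days).
No other chain overtakes it, so the finish is 35 days.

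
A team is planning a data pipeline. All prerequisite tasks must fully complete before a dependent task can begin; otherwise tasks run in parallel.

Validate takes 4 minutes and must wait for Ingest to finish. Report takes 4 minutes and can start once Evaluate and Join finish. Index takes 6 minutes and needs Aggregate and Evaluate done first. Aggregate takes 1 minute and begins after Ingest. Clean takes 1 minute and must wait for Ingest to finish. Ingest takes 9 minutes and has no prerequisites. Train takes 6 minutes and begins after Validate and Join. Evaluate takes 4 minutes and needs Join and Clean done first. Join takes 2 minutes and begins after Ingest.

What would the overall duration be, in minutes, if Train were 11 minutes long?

Actual critical path: Ingest→Join→Evaluate→Index = 9+2+4+6 = 21 ⇒ 21 minutes.
The longest path through Train is only 19 minutes, so Train has float 2.
The binding chain switches to Ingest→Validate→Train = 9+4+11 = 24; finish 24 minutes.

24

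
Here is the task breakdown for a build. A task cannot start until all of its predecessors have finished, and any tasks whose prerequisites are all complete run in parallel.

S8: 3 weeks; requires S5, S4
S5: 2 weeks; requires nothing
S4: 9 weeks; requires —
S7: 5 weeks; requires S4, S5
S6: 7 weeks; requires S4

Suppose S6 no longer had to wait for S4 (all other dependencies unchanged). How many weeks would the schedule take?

14

Original critical path: S4→S6 = 9+7 = 16 ⇒ 16 weeks.
Without S4→S6, S6's earliest start moves from 9 to 0.
After: S4→S7 = 9+5 = 14 → 14 weeks.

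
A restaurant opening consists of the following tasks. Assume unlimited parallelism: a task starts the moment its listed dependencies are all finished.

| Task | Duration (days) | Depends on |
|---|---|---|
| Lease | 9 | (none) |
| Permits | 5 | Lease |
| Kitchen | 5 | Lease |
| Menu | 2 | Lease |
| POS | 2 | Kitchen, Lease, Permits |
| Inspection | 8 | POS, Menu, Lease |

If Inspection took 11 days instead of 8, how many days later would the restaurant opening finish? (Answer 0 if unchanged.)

Actual critical path: Lease→Permits→POS→Inspection = 9+5+2+8 = 24 ⇒ 24 days.
Since Inspection is critical, the +3 change carries straight to that chain (now 27 days).
No other chain overtakes it, so the finish is 27 days.
Change in finish: 27 − 24 = +3 days.

3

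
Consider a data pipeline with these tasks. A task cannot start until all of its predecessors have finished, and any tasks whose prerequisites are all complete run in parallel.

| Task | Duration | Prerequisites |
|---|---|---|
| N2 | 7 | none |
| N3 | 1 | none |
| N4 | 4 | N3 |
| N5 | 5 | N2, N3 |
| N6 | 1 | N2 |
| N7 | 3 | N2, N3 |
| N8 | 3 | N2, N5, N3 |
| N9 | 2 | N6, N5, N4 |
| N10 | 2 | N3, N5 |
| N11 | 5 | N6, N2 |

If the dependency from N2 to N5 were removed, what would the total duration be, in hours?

Original critical path: N2→N5→N8 = 7+5+3 = 15 ⇒ 15 hours.
Without N2→N5, N5's earliest start moves from 7 to 1.
New critical path: N2→N6→N11 = 7+1+5 = 13 ⇒ 13 hours.

13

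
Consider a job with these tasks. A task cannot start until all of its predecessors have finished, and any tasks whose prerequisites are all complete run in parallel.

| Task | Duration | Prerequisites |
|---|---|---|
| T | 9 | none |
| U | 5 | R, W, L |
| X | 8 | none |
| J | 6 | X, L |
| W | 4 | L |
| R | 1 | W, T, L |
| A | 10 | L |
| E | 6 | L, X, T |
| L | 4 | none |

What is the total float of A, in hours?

1

Critical path: T→E = 9+6 = 15, so the finish is 15 hours.
A finishes as early as 14 and must finish by 15.
Slack of A = 5 − 4 = 1 hour.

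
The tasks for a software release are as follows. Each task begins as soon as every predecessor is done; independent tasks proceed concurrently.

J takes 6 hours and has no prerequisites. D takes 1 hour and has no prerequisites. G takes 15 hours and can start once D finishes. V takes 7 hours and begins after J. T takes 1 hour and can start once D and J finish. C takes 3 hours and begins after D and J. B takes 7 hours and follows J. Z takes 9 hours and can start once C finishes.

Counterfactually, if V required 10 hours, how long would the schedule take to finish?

18

As given, the longest chain is J→C→Z = 6+3+9 = 18, so the finish is 18 hours.
The longest path through V is only 13 hours, so V has float 5.
That remains the longest chain; total 18 hours.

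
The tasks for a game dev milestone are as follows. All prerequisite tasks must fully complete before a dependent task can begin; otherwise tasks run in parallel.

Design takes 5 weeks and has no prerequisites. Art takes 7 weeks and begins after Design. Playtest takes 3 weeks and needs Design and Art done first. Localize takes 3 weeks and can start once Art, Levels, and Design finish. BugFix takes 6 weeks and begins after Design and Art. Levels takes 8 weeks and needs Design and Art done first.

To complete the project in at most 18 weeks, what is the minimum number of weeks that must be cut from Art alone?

5

Current finish: 23 weeks; target: 18.
Art is on every critical path, so each week cut from Art cuts the finish by one (this holds down to a finish of 17).
Need 23 − 18 = 5 weeks off Art → Art becomes 2 weeks, finish becomes 18.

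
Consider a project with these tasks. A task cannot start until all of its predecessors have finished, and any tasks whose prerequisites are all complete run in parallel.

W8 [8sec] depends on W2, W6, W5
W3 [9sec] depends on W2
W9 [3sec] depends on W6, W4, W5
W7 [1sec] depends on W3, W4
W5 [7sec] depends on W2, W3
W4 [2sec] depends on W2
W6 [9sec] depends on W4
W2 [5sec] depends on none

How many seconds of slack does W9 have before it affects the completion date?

The longest chain is W2→W3→W5→W8 = 5+9+7+8 = 29; overall finish 29 seconds.
W9 finishes as early as 24 and must finish by 29.
Float = 29 − 24 = 5.

5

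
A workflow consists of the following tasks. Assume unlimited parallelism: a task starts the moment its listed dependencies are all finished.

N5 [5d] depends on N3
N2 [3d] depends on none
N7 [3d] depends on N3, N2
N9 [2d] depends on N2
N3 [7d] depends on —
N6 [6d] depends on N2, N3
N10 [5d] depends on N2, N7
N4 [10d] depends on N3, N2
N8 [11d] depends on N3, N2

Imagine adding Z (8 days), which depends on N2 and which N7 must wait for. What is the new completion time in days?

Originally the workflow takes 18 days.
With Z inserted, N7 now waits for max(N3, N2, Z).
New critical path: N2→Z→N7→N10 = 3+8+3+5 = 19 ⇒ 19 days.

19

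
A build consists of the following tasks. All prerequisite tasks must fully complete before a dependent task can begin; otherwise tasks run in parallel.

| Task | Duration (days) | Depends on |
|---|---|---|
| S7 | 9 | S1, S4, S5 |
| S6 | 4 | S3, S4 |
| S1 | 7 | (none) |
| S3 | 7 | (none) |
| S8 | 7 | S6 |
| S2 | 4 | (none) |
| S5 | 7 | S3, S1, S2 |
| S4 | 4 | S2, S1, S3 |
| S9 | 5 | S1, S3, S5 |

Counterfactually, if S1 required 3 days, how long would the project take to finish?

23

The binding path is S1→S5→S7 = 7+7+9 = 23; finish at 23 days.
S1 is on the critical path; changing it to 3 makes that path 19 days.
Now S3→S5→S7 = 7+7+9 = 23 is longest, so the finish becomes 23 days.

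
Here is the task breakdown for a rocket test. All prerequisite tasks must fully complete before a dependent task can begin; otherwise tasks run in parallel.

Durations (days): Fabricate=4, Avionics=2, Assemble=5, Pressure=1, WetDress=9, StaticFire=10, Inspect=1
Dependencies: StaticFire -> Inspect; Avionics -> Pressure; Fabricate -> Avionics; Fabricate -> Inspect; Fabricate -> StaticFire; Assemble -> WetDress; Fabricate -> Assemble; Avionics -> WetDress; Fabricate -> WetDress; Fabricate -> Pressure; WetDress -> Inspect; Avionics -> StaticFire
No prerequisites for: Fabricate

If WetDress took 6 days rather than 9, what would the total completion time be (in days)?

17

Critical path before the change: Fabricate→Assemble→WetDress→Inspect = 4+5+9+1 = 19 giving 19 days.
WetDress is on the critical path; changing it to 6 makes that path 16 days.
Now Fabricate→Avionics→StaticFire→Inspect = 4+2+10+1 = 17 is longest, so the finish becomes 17 days.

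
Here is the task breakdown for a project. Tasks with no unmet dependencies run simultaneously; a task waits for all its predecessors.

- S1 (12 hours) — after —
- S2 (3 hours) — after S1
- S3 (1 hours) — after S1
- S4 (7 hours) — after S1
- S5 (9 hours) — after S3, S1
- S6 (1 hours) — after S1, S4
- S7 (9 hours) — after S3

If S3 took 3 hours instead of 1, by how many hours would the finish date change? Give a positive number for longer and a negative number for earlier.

2

Actual critical path: S1→S3→S5 = 12+1+9 = 22 ⇒ 22 hours.
S3 lies on that path, so at 3 hours the path becomes 24 hours.
The critical path is still S1→S3→S5; finish is now 24 hours.
Change in finish: 24 − 22 = +2 hours.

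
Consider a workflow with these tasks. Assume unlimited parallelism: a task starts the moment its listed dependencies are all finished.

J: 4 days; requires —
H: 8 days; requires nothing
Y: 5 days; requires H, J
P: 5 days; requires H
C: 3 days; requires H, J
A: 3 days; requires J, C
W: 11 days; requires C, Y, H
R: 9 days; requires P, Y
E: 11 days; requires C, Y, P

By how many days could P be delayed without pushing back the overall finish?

0

H→Y→W = 8+5+11 = 24 sets the makespan at 24 days.
Longest path through P: 24 days (earliest finish 13, latest finish 13).
So P can slip 13 − 13 = 0 days.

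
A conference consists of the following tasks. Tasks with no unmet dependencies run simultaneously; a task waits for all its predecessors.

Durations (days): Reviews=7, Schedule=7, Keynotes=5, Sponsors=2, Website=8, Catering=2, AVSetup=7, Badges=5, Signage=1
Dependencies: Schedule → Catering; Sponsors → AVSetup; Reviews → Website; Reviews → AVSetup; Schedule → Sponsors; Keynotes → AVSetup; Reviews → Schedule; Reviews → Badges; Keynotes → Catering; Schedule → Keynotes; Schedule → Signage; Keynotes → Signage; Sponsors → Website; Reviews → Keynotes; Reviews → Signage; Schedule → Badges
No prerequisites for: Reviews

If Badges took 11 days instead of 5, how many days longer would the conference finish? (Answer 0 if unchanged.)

0

Critical path before the change: Reviews→Schedule→Keynotes→AVSetup = 7+7+5+7 = 26 giving 26 days.
The longest path through Badges is only 19 days, so Badges has float 7.
The critical path is still Reviews→Schedule→Keynotes→AVSetup; finish is now 26 days.
Change in finish: 26 − 26 = +0 days.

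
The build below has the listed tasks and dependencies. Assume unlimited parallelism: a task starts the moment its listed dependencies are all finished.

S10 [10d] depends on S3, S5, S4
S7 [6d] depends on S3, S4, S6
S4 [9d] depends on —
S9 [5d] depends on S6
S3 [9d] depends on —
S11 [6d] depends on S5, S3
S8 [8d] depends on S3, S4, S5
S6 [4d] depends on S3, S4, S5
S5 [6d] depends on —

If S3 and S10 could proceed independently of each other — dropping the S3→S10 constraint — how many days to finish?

19

With the dependency in place, S3→S6→S7 = 9+4+6 = 19 sets the finish at 19 days.
Dropping S3→S10 doesn't change S10's earliest start (9); another predecessor still binds.
New critical path: S3→S6→S7 = 9+4+6 = 19 ⇒ 19 days.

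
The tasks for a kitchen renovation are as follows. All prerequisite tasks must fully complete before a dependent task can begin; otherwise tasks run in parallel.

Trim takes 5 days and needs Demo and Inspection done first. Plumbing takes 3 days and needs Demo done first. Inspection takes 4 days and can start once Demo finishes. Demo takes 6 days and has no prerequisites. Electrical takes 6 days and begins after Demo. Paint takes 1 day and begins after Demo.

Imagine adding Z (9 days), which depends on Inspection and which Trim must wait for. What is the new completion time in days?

Originally the schedule takes 15 days.
With Z inserted, Trim now waits for max(Demo, Inspection, Z).
New critical path: Demo→Inspection→Z→Trim = 6+4+9+5 = 24 ⇒ 24 days.

24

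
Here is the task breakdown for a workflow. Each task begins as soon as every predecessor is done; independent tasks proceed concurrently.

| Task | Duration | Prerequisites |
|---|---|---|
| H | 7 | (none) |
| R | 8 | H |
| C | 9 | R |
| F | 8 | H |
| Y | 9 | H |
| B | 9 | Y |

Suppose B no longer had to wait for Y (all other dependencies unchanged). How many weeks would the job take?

24

With the dependency in place, H→Y→B = 7+9+9 = 25 sets the finish at 25 weeks.
Without Y→B, B's earliest start moves from 16 to 0.
New critical path: H→R→C = 7+8+9 = 24 ⇒ 24 weeks.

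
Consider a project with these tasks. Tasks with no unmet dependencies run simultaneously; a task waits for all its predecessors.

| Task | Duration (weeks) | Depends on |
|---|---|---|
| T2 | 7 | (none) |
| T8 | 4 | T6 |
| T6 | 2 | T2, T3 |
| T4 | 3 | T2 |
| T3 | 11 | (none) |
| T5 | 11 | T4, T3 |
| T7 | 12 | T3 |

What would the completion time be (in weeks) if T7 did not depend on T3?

22

Original critical path: T3→T7 = 11+12 = 23 ⇒ 23 weeks.
Without T3→T7, T7's earliest start moves from 11 to 0.
The longest chain is now T3→T5 = 11+11 = 22, so the schedule takes 22 weeks.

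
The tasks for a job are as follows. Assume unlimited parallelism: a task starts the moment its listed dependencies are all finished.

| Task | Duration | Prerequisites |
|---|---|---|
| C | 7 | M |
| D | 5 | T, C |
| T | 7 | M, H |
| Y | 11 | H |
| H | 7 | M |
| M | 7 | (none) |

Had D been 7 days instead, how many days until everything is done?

Baseline: M→H→T→D = 7+7+7+5 = 26 → 26 days.
Since D is critical, the +2 change carries straight to that chain (now 28 days).
That remains the longest chain; total 28 days.

28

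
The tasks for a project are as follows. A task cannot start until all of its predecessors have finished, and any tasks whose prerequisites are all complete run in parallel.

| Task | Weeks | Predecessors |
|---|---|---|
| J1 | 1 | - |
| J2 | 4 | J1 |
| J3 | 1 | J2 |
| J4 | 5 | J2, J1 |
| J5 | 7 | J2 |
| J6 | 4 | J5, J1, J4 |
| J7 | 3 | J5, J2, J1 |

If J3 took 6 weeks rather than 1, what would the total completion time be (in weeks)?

16

Baseline: J1→J2→J5→J6 = 1+4+7+4 = 16 → 16 weeks.
J3 is off the critical path — its longest chain is 6 weeks, giving 10 of slack.
That remains the longest chain; total 16 weeks.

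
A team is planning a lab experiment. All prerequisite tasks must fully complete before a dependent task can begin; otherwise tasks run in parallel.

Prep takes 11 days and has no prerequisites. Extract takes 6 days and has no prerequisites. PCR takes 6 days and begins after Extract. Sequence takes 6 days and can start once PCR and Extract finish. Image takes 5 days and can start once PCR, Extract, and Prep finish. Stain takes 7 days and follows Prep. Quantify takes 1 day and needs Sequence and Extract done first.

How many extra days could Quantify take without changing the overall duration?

The longest chain is Extract→PCR→Sequence→Quantify = 6+6+6+1 = 19; overall finish 19 days.
Longest path through Quantify: 19 days (earliest finish 19, latest finish 19).
Float = 19 − 19 = 0.

0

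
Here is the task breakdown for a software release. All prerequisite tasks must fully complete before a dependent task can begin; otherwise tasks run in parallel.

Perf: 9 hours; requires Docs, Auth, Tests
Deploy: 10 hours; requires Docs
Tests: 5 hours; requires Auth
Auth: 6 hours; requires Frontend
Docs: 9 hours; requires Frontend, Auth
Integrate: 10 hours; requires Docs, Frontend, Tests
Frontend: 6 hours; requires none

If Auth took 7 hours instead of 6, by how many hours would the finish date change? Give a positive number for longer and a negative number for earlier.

1

Baseline: Frontend→Auth→Docs→Deploy = 6+6+9+10 = 31 → 31 hours.
Auth lies on that path, so at 7 hours the path becomes 32 hours.
The critical path is still Frontend→Auth→Docs→Deploy; finish is now 32 hours.
Change in finish: 32 − 31 = +1 hours.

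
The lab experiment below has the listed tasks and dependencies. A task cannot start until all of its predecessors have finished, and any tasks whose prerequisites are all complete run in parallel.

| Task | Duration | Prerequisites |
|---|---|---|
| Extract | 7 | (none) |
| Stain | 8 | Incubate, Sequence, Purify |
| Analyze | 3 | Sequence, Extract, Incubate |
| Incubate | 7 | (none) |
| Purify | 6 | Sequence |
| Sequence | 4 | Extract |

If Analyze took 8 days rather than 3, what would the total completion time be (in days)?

Actual critical path: Extract→Sequence→Purify→Stain = 7+4+6+8 = 25 ⇒ 25 days.
The longest path through Analyze is only 14 days, so Analyze has float 11.
The critical path is still Extract→Sequence→Purify→Stain; finish is now 25 days.

25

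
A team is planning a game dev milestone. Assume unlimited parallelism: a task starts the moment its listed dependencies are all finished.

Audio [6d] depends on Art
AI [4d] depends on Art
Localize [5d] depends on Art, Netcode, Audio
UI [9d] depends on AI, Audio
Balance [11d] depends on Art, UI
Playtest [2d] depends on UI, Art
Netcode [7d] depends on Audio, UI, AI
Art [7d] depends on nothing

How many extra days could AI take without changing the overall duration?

2

Art→Audio→UI→Netcode→Localize = 7+6+9+7+5 = 34 sets the makespan at 34 days.
AI finishes as early as 11 and must finish by 13.
Slack of AI = 9 − 7 = 2 days.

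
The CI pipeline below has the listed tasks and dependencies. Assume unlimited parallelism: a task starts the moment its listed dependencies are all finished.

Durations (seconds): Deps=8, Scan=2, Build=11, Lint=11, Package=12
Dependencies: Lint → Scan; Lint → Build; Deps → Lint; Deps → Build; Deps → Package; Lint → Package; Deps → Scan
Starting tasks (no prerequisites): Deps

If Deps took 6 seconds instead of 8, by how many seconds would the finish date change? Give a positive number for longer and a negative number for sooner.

-2

As given, the longest chain is Deps→Lint→Package = 8+11+12 = 31, so the finish is 31 seconds.
Deps is on the critical path; changing it to 6 makes that path 29 seconds.
The critical path is still Deps→Lint→Package; finish is now 29 seconds.
Change in finish: 29 − 31 = -2 seconds.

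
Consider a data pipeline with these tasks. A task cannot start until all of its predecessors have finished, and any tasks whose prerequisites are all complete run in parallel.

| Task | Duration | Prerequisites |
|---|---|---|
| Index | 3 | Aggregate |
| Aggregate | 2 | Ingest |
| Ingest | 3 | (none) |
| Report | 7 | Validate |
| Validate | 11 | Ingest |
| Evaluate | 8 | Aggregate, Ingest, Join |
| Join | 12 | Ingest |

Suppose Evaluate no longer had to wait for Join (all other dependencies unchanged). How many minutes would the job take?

With the dependency in place, Ingest→Join→Evaluate = 3+12+8 = 23 sets the finish at 23 minutes.
Without Join→Evaluate, Evaluate's earliest start moves from 15 to 5.
The longest chain is now Ingest→Validate→Report = 3+11+7 = 21, so the job takes 21 minutes.

21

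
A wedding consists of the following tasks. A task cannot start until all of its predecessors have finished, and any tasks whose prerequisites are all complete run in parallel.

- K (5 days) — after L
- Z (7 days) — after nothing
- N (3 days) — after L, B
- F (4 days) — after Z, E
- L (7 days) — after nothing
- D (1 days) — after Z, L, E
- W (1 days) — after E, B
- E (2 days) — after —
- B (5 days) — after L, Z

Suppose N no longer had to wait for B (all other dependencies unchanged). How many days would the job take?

13

With the dependency in place, L→B→N = 7+5+3 = 15 sets the finish at 15 days.
Without B→N, N's earliest start moves from 12 to 7.
The longest chain is now L→B→W = 7+5+1 = 13, so the job takes 13 days.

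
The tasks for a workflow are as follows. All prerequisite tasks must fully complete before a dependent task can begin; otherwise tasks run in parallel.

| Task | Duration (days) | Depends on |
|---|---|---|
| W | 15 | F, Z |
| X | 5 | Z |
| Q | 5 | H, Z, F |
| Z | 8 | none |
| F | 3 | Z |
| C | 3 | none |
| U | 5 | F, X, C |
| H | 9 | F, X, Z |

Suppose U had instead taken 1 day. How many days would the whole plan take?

27

As given, the longest chain is Z→X→H→Q = 8+5+9+5 = 27, so the finish is 27 days.
U has 9 days of float (longest path through it is 18).
No other chain overtakes it, so the finish is 27 days.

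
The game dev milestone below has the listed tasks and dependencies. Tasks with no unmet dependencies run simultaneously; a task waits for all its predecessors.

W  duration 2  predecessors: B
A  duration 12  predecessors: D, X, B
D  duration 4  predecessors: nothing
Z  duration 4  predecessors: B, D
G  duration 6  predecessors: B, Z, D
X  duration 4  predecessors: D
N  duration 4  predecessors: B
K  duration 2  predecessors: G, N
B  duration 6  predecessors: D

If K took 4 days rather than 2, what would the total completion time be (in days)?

24

Baseline: D→B→Z→G→K = 4+6+4+6+2 = 22 → 22 days.
K lies on that path, so at 4 days the path becomes 24 days.
The critical path is still D→B→Z→G→K; finish is now 24 days.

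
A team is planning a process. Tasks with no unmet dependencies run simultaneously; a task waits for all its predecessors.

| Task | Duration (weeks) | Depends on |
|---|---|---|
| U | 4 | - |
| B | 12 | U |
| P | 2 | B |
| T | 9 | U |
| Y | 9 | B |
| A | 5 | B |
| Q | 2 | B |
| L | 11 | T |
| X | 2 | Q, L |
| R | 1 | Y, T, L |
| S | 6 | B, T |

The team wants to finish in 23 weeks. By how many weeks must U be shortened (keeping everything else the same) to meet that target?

3

Current finish: 26 weeks; target: 23.
U is on every critical path, so each week cut from U cuts the finish by one (this holds down to a finish of 23).
Need 26 − 23 = 3 weeks off U → U becomes 1 week, finish becomes 23.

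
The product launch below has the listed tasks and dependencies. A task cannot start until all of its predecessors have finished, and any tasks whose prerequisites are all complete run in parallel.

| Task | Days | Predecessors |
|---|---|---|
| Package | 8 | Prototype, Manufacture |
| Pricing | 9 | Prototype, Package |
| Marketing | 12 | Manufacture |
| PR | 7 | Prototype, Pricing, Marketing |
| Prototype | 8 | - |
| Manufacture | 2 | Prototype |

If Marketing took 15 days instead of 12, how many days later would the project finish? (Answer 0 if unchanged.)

The binding path is Prototype→Manufacture→Package→Pricing→PR = 8+2+8+9+7 = 34; finish at 34 days.
Marketing has 5 days of float (longest path through it is 29).
No other chain overtakes it, so the finish is 34 days.
Change in finish: 34 − 34 = +0 days.

0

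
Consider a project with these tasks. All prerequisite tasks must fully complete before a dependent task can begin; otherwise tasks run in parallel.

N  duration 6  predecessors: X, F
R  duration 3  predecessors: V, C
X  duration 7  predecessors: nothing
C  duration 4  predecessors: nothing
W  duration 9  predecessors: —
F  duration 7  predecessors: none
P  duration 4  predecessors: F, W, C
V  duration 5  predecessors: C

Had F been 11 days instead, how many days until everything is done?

The binding path is F→N = 7+6 = 13; finish at 13 days.
F lies on that path, so at 11 days the path becomes 17 days.
The critical path is still F→N; finish is now 17 days.

17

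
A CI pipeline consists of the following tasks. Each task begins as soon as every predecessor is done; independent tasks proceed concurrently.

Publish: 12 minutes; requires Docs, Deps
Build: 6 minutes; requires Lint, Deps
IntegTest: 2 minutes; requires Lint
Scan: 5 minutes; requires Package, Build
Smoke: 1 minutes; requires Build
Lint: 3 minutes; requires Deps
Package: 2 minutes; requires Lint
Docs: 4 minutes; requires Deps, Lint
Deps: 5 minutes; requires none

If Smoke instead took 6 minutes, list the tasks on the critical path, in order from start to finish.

Baseline: Deps→Lint→Docs→Publish = 5+3+4+12 = 24 → 24 minutes.
Smoke has 9 minutes of float (longest path through it is 15).
The critical path is still Deps→Lint→Docs→Publish; finish is now 24 minutes.

Deps, Lint, Docs, Publish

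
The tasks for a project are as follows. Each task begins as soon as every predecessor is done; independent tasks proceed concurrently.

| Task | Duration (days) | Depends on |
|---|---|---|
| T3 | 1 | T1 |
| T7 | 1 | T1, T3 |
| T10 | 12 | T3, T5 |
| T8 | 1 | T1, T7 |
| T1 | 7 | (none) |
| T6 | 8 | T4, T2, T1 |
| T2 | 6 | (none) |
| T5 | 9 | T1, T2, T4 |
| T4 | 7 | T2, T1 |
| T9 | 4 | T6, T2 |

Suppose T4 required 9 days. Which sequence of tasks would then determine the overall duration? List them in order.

The binding path is T1→T4→T5→T10 = 7+7+9+12 = 35; finish at 35 days.
Since T4 is critical, the +2 change carries straight to that chain (now 37 days).
The critical path is still T1→T4→T5→T10; finish is now 37 days.

T1, T4, T5, T10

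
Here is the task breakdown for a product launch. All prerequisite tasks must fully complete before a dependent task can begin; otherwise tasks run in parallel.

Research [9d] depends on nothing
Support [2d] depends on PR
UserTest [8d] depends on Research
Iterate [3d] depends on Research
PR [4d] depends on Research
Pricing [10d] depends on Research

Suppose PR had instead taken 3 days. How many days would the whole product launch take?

As given, the longest chain is Research→Pricing = 9+10 = 19, so the finish is 19 days.
PR is off the critical path — its longest chain is 15 days, giving 4 of slack.
The critical path is still Research→Pricing; finish is now 19 days.

19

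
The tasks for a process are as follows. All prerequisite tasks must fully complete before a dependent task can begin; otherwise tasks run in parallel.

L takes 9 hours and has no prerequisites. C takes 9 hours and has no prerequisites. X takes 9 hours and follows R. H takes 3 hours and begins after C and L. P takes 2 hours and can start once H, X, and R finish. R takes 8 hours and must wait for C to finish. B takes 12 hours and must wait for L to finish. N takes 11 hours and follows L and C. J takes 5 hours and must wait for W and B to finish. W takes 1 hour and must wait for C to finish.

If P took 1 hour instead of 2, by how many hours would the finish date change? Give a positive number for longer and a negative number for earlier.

The binding path is C→R→X→P = 9+8+9+2 = 28; finish at 28 hours.
P is on the critical path; changing it to 1 makes that path 27 hours.
The critical path is still C→R→X→P; finish is now 27 hours.
Change in finish: 27 − 28 = -1 hours.

-1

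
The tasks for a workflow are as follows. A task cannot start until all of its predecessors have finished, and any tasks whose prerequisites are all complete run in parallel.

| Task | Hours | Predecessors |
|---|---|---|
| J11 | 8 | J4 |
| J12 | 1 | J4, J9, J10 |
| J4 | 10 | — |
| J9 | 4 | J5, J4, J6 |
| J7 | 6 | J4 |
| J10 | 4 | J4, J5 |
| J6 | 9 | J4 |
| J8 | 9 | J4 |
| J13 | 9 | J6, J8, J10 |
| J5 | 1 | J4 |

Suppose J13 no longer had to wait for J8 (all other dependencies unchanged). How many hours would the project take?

With the dependency in place, J4→J6→J13 = 10+9+9 = 28 sets the finish at 28 hours.
Dropping J8→J13 doesn't change J13's earliest start (19); another predecessor still binds.
After: J4→J6→J13 = 10+9+9 = 28 → 28 hours.

28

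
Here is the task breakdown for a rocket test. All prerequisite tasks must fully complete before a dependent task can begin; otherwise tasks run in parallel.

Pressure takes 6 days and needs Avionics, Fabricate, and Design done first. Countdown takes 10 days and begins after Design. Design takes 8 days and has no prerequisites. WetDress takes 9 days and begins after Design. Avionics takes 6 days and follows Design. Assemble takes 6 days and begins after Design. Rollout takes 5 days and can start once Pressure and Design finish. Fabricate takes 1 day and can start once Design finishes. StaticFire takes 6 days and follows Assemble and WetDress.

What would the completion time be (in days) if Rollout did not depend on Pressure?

Before: longest chain Design→Avionics→Pressure→Rollout = 8+6+6+5 = 25, finish 25.
Without Pressure→Rollout, Rollout's earliest start moves from 20 to 8.
After: Design→WetDress→StaticFire = 8+9+6 = 23 → 23 days.

23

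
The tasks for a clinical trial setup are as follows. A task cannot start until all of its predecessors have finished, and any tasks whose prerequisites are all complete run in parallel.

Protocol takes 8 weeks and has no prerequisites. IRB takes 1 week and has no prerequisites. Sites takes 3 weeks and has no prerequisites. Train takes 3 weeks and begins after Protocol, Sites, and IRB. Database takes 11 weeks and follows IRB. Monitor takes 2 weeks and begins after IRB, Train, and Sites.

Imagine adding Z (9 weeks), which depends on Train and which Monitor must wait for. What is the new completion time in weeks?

22

Originally the job takes 13 weeks.
With Z inserted, Monitor now waits for max(IRB, Train, Sites, Z).
New critical path: Protocol→Train→Z→Monitor = 8+3+9+2 = 22 ⇒ 22 weeks.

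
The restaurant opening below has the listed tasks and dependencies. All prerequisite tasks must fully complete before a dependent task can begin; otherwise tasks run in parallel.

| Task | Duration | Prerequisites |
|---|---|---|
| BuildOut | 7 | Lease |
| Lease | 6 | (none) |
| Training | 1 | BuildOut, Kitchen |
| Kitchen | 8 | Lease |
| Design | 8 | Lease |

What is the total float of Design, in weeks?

Critical path: Lease→Kitchen→Training = 6+8+1 = 15, so the finish is 15 weeks.
Design finishes as early as 14 and must finish by 15.
Slack of Design = 7 − 6 = 1 week.

1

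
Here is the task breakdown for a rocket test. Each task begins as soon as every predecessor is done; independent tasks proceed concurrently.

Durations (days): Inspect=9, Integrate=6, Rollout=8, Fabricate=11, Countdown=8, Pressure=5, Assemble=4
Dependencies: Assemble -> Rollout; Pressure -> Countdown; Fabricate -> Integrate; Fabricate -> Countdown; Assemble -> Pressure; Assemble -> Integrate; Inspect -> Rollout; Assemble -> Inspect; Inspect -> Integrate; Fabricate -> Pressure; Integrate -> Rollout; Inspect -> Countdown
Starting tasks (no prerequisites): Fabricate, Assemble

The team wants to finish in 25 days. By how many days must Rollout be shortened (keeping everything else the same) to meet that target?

Current finish: 27 days; target: 25.
Rollout is on every critical path, so each day cut from Rollout cuts the finish by one (this holds down to a finish of 24).
Need 27 − 25 = 2 days off Rollout → Rollout becomes 6 days, finish becomes 25.

2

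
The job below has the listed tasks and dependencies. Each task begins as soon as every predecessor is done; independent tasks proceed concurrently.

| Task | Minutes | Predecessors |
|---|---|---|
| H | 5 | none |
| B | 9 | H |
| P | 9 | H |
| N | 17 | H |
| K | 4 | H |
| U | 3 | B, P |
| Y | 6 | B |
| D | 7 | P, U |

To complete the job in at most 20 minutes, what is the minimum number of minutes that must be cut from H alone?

4

Current finish: 24 minutes; target: 20.
H is on every critical path, so each minute cut from H cuts the finish by one (this holds down to a finish of 20).
Need 24 − 20 = 4 minutes off H → H becomes 1 minute, finish becomes 20.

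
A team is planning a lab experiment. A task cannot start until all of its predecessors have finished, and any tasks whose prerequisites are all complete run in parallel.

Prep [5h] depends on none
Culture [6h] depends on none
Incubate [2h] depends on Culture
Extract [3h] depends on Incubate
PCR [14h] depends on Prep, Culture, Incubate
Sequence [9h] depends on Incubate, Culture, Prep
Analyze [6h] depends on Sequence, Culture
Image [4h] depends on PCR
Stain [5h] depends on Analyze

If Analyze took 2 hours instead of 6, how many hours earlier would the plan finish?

2

Baseline: Culture→Incubate→Sequence→Analyze→Stain = 6+2+9+6+5 = 28 → 28 hours.
Analyze is on the critical path; changing it to 2 makes that path 24 hours.
The binding chain switches to Culture→Incubate→PCR→Image = 6+2+14+4 = 26; finish 26 hours.
Change in finish: 26 − 28 = -2 hours.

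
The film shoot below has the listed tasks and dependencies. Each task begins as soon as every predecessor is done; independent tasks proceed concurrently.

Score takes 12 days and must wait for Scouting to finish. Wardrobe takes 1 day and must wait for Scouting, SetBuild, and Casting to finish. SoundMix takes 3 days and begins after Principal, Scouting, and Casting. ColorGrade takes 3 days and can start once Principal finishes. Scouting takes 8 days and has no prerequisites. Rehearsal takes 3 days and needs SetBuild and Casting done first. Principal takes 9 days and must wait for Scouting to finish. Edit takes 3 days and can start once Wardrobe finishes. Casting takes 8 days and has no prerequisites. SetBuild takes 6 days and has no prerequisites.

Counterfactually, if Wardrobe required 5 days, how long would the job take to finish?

20

Actual critical path: Scouting→Principal→SoundMix = 8+9+3 = 20 ⇒ 20 days.
Wardrobe has 8 days of float (longest path through it is 12).
No other chain overtakes it, so the finish is 20 days.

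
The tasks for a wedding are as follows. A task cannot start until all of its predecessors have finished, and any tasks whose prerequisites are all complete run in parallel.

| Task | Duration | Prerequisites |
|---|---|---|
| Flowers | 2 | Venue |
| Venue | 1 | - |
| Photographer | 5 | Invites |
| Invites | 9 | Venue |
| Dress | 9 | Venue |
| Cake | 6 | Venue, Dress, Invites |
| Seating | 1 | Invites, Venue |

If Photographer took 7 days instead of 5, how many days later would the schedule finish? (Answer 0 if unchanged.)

1

As given, the longest chain is Venue→Invites→Cake = 1+9+6 = 16, so the finish is 16 days.
Photographer has 1 day of float (longest path through it is 15).
Now Venue→Invites→Photographer = 1+9+7 = 17 is longest, so the finish becomes 17 days.
Change in finish: 17 − 16 = +1 days.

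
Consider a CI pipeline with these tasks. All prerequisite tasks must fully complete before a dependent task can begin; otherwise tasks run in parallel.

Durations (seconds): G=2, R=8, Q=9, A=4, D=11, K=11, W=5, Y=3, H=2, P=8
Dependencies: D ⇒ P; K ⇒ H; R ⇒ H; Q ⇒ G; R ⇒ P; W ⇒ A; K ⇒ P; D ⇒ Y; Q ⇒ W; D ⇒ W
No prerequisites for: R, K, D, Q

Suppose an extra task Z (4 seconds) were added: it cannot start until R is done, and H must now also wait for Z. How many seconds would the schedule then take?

Originally the schedule takes 20 seconds.
With Z inserted, H now waits for max(K, R, Z).
New critical path: D→W→A = 11+5+4 = 20 ⇒ 20 seconds.

20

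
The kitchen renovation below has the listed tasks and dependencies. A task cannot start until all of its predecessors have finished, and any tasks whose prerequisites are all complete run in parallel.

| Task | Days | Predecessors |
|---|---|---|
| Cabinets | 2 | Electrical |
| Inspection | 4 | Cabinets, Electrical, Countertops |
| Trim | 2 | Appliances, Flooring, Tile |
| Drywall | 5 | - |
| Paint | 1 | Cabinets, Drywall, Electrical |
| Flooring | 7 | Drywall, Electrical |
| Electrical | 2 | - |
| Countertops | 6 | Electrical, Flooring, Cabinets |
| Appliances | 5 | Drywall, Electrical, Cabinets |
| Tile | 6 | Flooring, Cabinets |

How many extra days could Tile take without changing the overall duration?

The longest chain is Drywall→Flooring→Countertops→Inspection = 5+7+6+4 = 22; overall finish 22 days.
Tile finishes as early as 18 and must finish by 20.
Slack of Tile = 14 − 12 = 2 days.

2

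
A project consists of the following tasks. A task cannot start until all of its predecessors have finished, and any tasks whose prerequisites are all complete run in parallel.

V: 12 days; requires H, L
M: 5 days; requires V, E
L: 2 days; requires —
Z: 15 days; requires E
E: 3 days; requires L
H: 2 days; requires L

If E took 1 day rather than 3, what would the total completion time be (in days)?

Critical path before the change: L→H→V→M = 2+2+12+5 = 21 giving 21 days.
E is off the critical path — its longest chain is 20 days, giving 1 of slack.
No other chain overtakes it, so the finish is 21 days.

21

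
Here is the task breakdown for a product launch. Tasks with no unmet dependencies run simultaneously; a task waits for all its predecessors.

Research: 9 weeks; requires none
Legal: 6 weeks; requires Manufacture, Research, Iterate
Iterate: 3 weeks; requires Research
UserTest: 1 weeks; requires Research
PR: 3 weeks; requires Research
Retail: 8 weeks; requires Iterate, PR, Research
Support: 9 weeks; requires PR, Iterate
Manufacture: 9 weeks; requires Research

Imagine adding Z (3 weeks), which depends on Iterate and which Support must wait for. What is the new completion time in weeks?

Originally the project takes 24 weeks.
With Z inserted, Support now waits for max(PR, Iterate, Z).
New critical path: Research→Iterate→Z→Support = 9+3+3+9 = 24 ⇒ 24 weeks.

24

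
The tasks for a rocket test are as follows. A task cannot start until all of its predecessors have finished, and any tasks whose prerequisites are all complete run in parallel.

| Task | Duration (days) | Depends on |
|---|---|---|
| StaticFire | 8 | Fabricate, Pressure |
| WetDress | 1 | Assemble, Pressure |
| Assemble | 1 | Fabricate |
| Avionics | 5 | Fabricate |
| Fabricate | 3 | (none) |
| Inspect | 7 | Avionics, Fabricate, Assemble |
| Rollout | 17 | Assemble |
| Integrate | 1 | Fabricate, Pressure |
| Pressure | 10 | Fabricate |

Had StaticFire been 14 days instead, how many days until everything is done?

Actual critical path: Fabricate→Pressure→StaticFire = 3+10+8 = 21 ⇒ 21 days.
StaticFire lies on that path, so at 14 days the path becomes 27 days.
The critical path is still Fabricate→Pressure→StaticFire; finish is now 27 days.

27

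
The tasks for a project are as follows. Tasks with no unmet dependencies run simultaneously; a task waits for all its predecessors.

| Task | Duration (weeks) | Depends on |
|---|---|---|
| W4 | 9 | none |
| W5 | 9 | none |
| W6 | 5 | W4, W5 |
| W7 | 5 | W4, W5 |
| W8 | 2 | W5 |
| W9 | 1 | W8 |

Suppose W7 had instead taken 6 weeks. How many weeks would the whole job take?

15

Actual critical path: W4→W7 = 9+5 = 14 ⇒ 14 weeks.
W7 is on the critical path; changing it to 6 makes that path 15 weeks.
The critical path is still W4→W7; finish is now 15 weeks.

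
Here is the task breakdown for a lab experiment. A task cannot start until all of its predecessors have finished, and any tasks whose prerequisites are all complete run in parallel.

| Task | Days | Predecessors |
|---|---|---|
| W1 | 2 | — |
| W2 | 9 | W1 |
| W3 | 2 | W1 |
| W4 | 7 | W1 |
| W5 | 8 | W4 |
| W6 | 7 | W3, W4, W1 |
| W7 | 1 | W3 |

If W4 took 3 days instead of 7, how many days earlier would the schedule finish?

4

Baseline: W1→W4→W5 = 2+7+8 = 17 → 17 days.
W4 lies on that path, so at 3 days the path becomes 13 days.
No other chain overtakes it, so the finish is 13 days.
Change in finish: 13 − 17 = -4 days.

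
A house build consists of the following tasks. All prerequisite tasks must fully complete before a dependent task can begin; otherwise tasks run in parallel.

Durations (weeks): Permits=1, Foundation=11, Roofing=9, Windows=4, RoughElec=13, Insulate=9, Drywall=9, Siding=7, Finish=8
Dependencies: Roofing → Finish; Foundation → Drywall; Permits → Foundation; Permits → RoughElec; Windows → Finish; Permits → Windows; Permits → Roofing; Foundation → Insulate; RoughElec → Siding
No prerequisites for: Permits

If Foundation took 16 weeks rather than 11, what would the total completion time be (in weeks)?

26

Actual critical path: Permits→Foundation→Insulate = 1+11+9 = 21 ⇒ 21 weeks.
Foundation lies on that path, so at 16 weeks the path becomes 26 weeks.
No other chain overtakes it, so the finish is 26 weeks.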